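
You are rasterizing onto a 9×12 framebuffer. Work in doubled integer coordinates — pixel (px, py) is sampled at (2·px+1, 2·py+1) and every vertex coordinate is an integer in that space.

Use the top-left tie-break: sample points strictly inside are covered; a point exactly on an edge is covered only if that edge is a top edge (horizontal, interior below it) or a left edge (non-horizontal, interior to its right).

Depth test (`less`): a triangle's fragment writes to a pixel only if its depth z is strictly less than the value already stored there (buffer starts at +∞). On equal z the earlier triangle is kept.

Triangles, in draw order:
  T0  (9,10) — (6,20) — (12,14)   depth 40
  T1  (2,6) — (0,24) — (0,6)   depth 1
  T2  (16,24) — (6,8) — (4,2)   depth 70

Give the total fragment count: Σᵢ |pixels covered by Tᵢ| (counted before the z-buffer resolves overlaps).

T0:
  2·area = 42  (B↔C swapped to make it positive)
  edge (9, 10)→(12, 14): d=(3,4) right/bottom  bias=-1
  edge (12, 14)→(6, 20): d=(-6,6) right/bottom  bias=-1
  edge (6, 20)→(9, 10): d=(3,-10) top-left  bias=+0
    (8,4)@(17, 9): e=[-35,0,77] → ·  [on edge]
    (4,5)@(9, 11): e=[3,36,3] → █
    (5,5)@(11, 11): e=[-5,24,23] → ·
    (7,5)@(15, 11): e=[-21,0,63] → ·  [on edge]
    (4,6)@(9, 13): e=[9,24,9] → █
    (5,6)@(11, 13): e=[1,12,29] → █
    (6,6)@(13, 13): e=[-7,0,49] → ·  [on edge]
    (4,7)@(9, 15): e=[15,12,15] → █
    (5,7)@(11, 15): e=[7,0,35] → ·  [on edge]
    (3,8)@(7, 17): e=[29,12,1] → █
    (4,8)@(9, 17): e=[21,0,21] → ·  [on edge]
    (3,9)@(7, 19): e=[35,0,7] → ·  [on edge]
    (2,10)@(5, 21): e=[49,0,-7] → ·  [on edge]
    (1,11)@(3, 23): e=[63,0,-21] → ·  [on edge]
  covered (5 px):
    · · · · · · · · ·
    · · · · · · · · ·
    · · · · · · · · ·
    · · · · · · · · ·
    · · · · · · · · ·
    · · · · █ · · · ·
    · · · · █ █ · · ·
    · · · · █ · · · ·
    · · · █ · · · · ·
    · · · · · · · · ·
    · · · · · · · · ·
    · · · · · · · · ·
T1:
  2·area = 36
  edge (2, 6)→(0, 24): d=(-2,18) right/bottom  bias=-1
  edge (0, 24)→(0, 6): d=(0,-18) top-left  bias=+0
  edge (0, 6)→(2, 6): d=(2,0) top-left  bias=+0
    (0,3)@(1, 7): e=[16,18,2] → █
    (1,3)@(3, 7): e=[-20,54,2] → ·
    (0,4)@(1, 9): e=[12,18,6] → █
    (1,4)@(3, 9): e=[-24,54,6] → ·
    (0,5)@(1, 11): e=[8,18,10] → █
    (1,5)@(3, 11): e=[-28,54,10] → ·
    (0,6)@(1, 13): e=[4,18,14] → █
    (1,6)@(3, 13): e=[-32,54,14] → ·
    (0,7)@(1, 15): e=[0,18,18] → ·  [on edge]
  covered (4 px):
    · · · · · · · · ·
    · · · · · · · · ·
    · · · · · · · · ·
    █ · · · · · · · ·
    █ · · · · · · · ·
    █ · · · · · · · ·
    █ · · · · · · · ·
    · · · · · · · · ·
    · · · · · · · · ·
    · · · · · · · · ·
    · · · · · · · · ·
    · · · · · · · · ·
T2:
  2·area = 28
  edge (16, 24)→(6, 8): d=(-10,-16) top-left  bias=+0
  edge (6, 8)→(4, 2): d=(-2,-6) top-left  bias=+0
  edge (4, 2)→(16, 24): d=(12,22) right/bottom  bias=-1
    (2,2)@(5, 5): e=[14,0,14] → █  [on edge]
    (3,2)@(7, 5): e=[46,12,-30] → ·
    (2,3)@(5, 7): e=[-6,-4,38] → ·
    (3,4)@(7, 9): e=[6,4,18] → █
    (4,4)@(9, 9): e=[38,16,-26] → ·
    (3,5)@(7, 11): e=[-14,0,42] → ·  [on edge]
    (5,7)@(11, 15): e=[10,16,2] → █
    (6,7)@(13, 15): e=[42,28,-42] → ·
    (4,8)@(9, 17): e=[-42,0,70] → ·  [on edge]
    (5,8)@(11, 17): e=[-10,12,26] → ·
    (6,9)@(13, 19): e=[2,20,6] → █
    (7,9)@(15, 19): e=[34,32,-38] → ·
    (5,11)@(11, 23): e=[-70,0,98] → ·  [on edge]
  covered (4 px):
    · · · · · · · · ·
    · · · · · · · · ·
    · · █ · · · · · ·
    · · · · · · · · ·
    · · · █ · · · · ·
    · · · · · · · · ·
    · · · · · · · · ·
    · · · · · █ · · ·
    · · · · · · · · ·
    · · · · · · █ · ·
    · · · · · · · · ·
    · · · · · · · · ·

Answer: 13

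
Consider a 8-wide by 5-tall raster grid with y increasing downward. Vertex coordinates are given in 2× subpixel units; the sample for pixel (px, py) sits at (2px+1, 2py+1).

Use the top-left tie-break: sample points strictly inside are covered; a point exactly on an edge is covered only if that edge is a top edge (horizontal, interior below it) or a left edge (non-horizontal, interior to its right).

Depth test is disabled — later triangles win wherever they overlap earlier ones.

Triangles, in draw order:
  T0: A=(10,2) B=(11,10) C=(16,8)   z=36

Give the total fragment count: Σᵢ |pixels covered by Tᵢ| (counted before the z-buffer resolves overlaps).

T0:
  2·area = 42  (B↔C swapped to make it positive)
  edge (10, 2)→(16, 8): d=(6,6) right/bottom  bias=-1
  edge (16, 8)→(11, 10): d=(-5,2) right/bottom  bias=-1
  edge (11, 10)→(10, 2): d=(-1,-8) top-left  bias=+0
    (4,0)@(9, 1): e=[0,49,-7] → ·  [on edge]
    (5,1)@(11, 3): e=[0,35,7] → ·  [on edge]
    (5,2)@(11, 5): e=[12,25,5] → █
    (6,2)@(13, 5): e=[0,21,21] → ·  [on edge]
    (5,3)@(11, 7): e=[24,15,3] → █
    (6,3)@(13, 7): e=[12,11,19] → █
    (7,3)@(15, 7): e=[0,7,35] → ·  [on edge]
    (5,4)@(11, 9): e=[36,5,1] → █
    (7,4)@(15, 9): e=[12,-3,33] → ·
  covered (5 px):
    · · · · · · · ·
    · · · · · · · ·
    · · · · · █ · ·
    · · · · · █ █ ·
    · · · · · █ █ ·

Answer: 5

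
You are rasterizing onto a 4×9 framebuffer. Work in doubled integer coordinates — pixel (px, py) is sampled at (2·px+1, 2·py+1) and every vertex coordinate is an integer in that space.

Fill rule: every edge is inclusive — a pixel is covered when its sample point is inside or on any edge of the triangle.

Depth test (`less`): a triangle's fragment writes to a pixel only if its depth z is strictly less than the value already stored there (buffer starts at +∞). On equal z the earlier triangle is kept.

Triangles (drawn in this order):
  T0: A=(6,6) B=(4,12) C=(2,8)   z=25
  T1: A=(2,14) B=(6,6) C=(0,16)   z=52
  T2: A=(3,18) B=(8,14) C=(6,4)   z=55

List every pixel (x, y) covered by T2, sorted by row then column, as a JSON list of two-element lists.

T0:
  2·area = 20
  edge (6, 6)→(4, 12): d=(-2,6) inclusive
  edge (4, 12)→(2, 8): d=(-2,-4) inclusive
  edge (2, 8)→(6, 6): d=(4,-2) inclusive
    (3,1)@(7, 3): e=[0,30,-10] → ·  [on edge]
    (2,3)@(5, 7): e=[4,14,2] → #
    (3,3)@(7, 7): e=[-8,22,6] → ·
    (1,4)@(3, 9): e=[12,2,6] → #
    (2,4)@(5, 9): e=[0,10,10] → #  [on edge]
    (3,4)@(7, 9): e=[-12,18,14] → ·
    (1,5)@(3, 11): e=[8,-2,14] → ·
    (2,5)@(5, 11): e=[-4,6,18] → ·
    (1,7)@(3, 15): e=[0,-10,30] → ·  [on edge]
  covered (3 px):
    · · · ·
    · · · ·
    · · · ·
    · · # ·
    · # # ·
    · · · ·
    · · · ·
    · · · ·
    · · · ·
T1:
  2·area = 8  (B↔C swapped to make it positive)
  edge (2, 14)→(0, 16): d=(-2,2) inclusive
  edge (0, 16)→(6, 6): d=(6,-10) inclusive
  edge (6, 6)→(2, 14): d=(-4,8) inclusive
    (3,4)@(7, 9): e=[0,28,-20] → ·  [on edge]
    (1,5)@(3, 11): e=[4,0,4] → #  [on edge]
    (2,5)@(5, 11): e=[0,20,-12] → ·  [on edge]
    (1,6)@(3, 13): e=[0,12,-4] → ·  [on edge]
    (0,7)@(1, 15): e=[0,4,4] → #  [on edge]
    (1,7)@(3, 15): e=[-4,24,-12] → ·
    (0,8)@(1, 17): e=[-4,16,-4] → ·
  covered (2 px):
    · · · ·
    · · · ·
    · · · ·
    · · · ·
    · · · ·
    · # · ·
    · · · ·
    # · · ·
    · · · ·
T2:
  2·area = 58  (B↔C swapped to make it positive)
  edge (3, 18)→(6, 4): d=(3,-14) inclusive
  edge (6, 4)→(8, 14): d=(2,10) inclusive
  edge (8, 14)→(3, 18): d=(-5,4) inclusive
    (2,4)@(5, 9): e=[1,20,37] → #
    (3,4)@(7, 9): e=[29,0,29] → #  [on edge]
    (2,5)@(5, 11): e=[7,24,27] → #
    (2,6)@(5, 13): e=[13,28,17] → #
    (2,7)@(5, 15): e=[19,32,7] → #
    (3,7)@(7, 15): e=[47,12,-1] → ·
    (2,8)@(5, 17): e=[25,36,-3] → ·
  covered (7 px):
    · · · ·
    · · · ·
    · · · ·
    · · · ·
    · · # #
    · · # #
    · · # #
    · · # ·
    · · · ·

Answer: [[2,4],[3,4],[2,5],[3,5],[2,6],[3,6],[2,7]]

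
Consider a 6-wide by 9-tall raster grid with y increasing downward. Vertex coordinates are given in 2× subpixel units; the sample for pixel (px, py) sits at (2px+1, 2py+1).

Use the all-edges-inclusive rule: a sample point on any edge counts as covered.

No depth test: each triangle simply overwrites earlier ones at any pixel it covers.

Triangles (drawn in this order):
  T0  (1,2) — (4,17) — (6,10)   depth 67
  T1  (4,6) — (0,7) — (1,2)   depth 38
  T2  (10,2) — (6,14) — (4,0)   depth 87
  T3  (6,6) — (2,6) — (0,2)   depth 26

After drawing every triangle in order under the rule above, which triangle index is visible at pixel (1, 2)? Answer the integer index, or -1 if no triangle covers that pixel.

T0:
  2·area = 51  (B↔C swapped to make it positive)
  edge (1, 2)→(6, 10): d=(5,8) inclusive
  edge (6, 10)→(4, 17): d=(-2,7) inclusive
  edge (4, 17)→(1, 2): d=(-3,-15) inclusive
    (1,3)@(3, 7): e=[9,27,15] → █
    (2,3)@(5, 7): e=[-7,13,45] → ·
    (1,4)@(3, 9): e=[19,23,9] → █
    (2,4)@(5, 9): e=[3,9,39] → █
    (3,4)@(7, 9): e=[-13,-5,69] → ·
    (1,5)@(3, 11): e=[29,19,3] → █
    (3,5)@(7, 11): e=[-3,-9,63] → ·
    (1,6)@(3, 13): e=[39,15,-3] → ·
    (2,6)@(5, 13): e=[23,1,27] → █
    (3,6)@(7, 13): e=[7,-13,57] → ·
    (2,7)@(5, 15): e=[33,-3,21] → ·
  covered (6 px):
    · · · · · ·
    · · · · · ·
    · · · · · ·
    · █ · · · ·
    · █ █ · · ·
    · █ █ · · ·
    · · █ · · ·
    · · · · · ·
    · · · · · ·
T1:
  2·area = 19
  edge (4, 6)→(0, 7): d=(-4,1) inclusive
  edge (0, 7)→(1, 2): d=(1,-5) inclusive
  edge (1, 2)→(4, 6): d=(3,4) inclusive
    (0,1)@(1, 3): e=[15,1,3] → █
    (1,1)@(3, 3): e=[13,11,-5] → ·
    (0,2)@(1, 5): e=[7,3,9] → █
    (1,2)@(3, 5): e=[5,13,1] → █
    (2,2)@(5, 5): e=[3,23,-7] → ·
    (0,3)@(1, 7): e=[-1,5,15] → ·
    (1,3)@(3, 7): e=[-3,15,7] → ·
  covered (3 px):
    · · · · · ·
    █ · · · · ·
    █ █ · · · ·
    · · · · · ·
    · · · · · ·
    · · · · · ·
    · · · · · ·
    · · · · · ·
    · · · · · ·
T2:
  2·area = 80
  edge (10, 2)→(6, 14): d=(-4,12) inclusive
  edge (6, 14)→(4, 0): d=(-2,-14) inclusive
  edge (4, 0)→(10, 2): d=(6,2) inclusive
    (2,0)@(5, 1): e=[64,12,4] → █
    (3,0)@(7, 1): e=[40,40,0] → █  [on edge]
    (4,0)@(9, 1): e=[16,68,-4] → ·
    (2,1)@(5, 3): e=[56,8,16] → █
    (4,1)@(9, 3): e=[8,64,8] → █
    (5,1)@(11, 3): e=[-16,92,4] → ·
    (2,2)@(5, 5): e=[48,4,28] → █
    (4,2)@(9, 5): e=[0,60,20] → █  [on edge]
    (5,2)@(11, 5): e=[-24,88,16] → ·
    (2,3)@(5, 7): e=[40,0,40] → █  [on edge]
    (4,3)@(9, 7): e=[-8,56,32] → ·
    (2,4)@(5, 9): e=[32,-4,52] → ·
    (3,5)@(7, 11): e=[0,20,60] → █  [on edge]
    (2,8)@(5, 17): e=[0,-20,100] → ·  [on edge]
  covered (12 px):
    · · █ █ · ·
    · · █ █ █ ·
    · · █ █ █ ·
    · · █ █ · ·
    · · · █ · ·
    · · · █ · ·
    · · · · · ·
    · · · · · ·
    · · · · · ·
T3:
  2·area = 16
  edge (6, 6)→(2, 6): d=(-4,0) inclusive
  edge (2, 6)→(0, 2): d=(-2,-4) inclusive
  edge (0, 2)→(6, 6): d=(6,4) inclusive
    (0,1)@(1, 3): e=[12,2,2] → █
    (1,1)@(3, 3): e=[12,10,-6] → ·
    (0,2)@(1, 5): e=[4,-2,14] → ·
    (1,2)@(3, 5): e=[4,6,6] → █
    (2,2)@(5, 5): e=[4,14,-2] → ·
    (1,3)@(3, 7): e=[-4,2,18] → ·
  covered (2 px):
    · · · · · ·
    █ · · · · ·
    · █ · · · ·
    · · · · · ·
    · · · · · ·
    · · · · · ·
    · · · · · ·
    · · · · · ·
    · · · · · ·

Z-buffer (winner per pixel, '.' = empty):
  . . 2 2 . .
  3 . 2 2 2 .
  1 3 2 2 2 .
  . 0 2 2 . .
  . 0 0 2 . .
  . 0 0 2 . .
  . . 0 . . .
  . . . . . .
  . . . . . .

Result: 3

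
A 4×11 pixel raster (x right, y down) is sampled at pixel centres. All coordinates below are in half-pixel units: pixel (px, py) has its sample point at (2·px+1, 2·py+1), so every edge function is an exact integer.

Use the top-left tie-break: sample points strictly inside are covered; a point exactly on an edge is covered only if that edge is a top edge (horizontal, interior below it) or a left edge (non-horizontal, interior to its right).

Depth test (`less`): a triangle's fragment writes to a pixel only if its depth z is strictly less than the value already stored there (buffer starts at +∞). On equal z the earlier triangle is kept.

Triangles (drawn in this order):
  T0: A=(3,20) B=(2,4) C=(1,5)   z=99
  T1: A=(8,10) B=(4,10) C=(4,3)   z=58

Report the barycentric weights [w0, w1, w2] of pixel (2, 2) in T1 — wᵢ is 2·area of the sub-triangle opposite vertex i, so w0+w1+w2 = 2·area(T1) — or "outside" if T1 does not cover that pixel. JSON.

T0:
  2·area = 17  (B↔C swapped to make it positive)
  edge (3, 20)→(1, 5): d=(-2,-15) top-left  bias=+0
  edge (1, 5)→(2, 4): d=(1,-1) top-left  bias=+0
  edge (2, 4)→(3, 20): d=(1,16) right/bottom  bias=-1
    (2,0)@(5, 1): e=[68,0,-51] → ·  [on edge]
    (1,1)@(3, 3): e=[34,0,-17] → ·  [on edge]
    (0,2)@(1, 5): e=[0,0,17] → █  [on edge]
    (1,2)@(3, 5): e=[30,2,-15] → ·
    (0,3)@(1, 7): e=[-4,2,19] → ·
  covered (1 px):
    · · · ·
    · · · ·
    █ · · ·
    · · · ·
    · · · ·
    · · · ·
    · · · ·
    · · · ·
    · · · ·
    · · · ·
    · · · ·
T1:
  2·area = 28
  edge (8, 10)→(4, 10): d=(-4,0) right/bottom  bias=-1
  edge (4, 10)→(4, 3): d=(0,-7) top-left  bias=+0
  edge (4, 3)→(8, 10): d=(4,7) right/bottom  bias=-1
    (2,2)@(5, 5): e=[20,7,1] → █
    (3,2)@(7, 5): e=[20,21,-13] → ·
    (2,3)@(5, 7): e=[12,7,9] → █
    (3,3)@(7, 7): e=[12,21,-5] → ·
    (2,4)@(5, 9): e=[4,7,17] → █
    (3,4)@(7, 9): e=[4,21,3] → █
    (2,5)@(5, 11): e=[-4,7,25] → ·
    (3,5)@(7, 11): e=[-4,21,11] → ·
  covered (4 px):
    · · · ·
    · · · ·
    · · █ ·
    · · █ ·
    · · █ █
    · · · ·
    · · · ·
    · · · ·
    · · · ·
    · · · ·
    · · · ·

Result: [7,1,20]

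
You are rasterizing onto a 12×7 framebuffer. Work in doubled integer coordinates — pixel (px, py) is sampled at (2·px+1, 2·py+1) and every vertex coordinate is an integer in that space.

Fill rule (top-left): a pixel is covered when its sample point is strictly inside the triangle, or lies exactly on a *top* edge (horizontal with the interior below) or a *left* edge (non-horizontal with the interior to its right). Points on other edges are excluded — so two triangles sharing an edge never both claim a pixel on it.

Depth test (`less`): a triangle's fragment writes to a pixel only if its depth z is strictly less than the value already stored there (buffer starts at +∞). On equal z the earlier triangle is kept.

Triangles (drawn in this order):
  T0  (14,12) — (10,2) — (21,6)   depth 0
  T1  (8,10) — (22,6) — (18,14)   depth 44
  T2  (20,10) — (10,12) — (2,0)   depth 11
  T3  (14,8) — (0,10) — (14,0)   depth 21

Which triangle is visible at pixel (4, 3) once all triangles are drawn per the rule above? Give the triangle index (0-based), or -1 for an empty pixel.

T0:
  2·area = 94
  edge (14, 12)→(10, 2): d=(-4,-10) top-left  bias=+0
  edge (10, 2)→(21, 6): d=(11,4) right/bottom  bias=-1
  edge (21, 6)→(14, 12): d=(-7,6) right/bottom  bias=-1
    (5,1)@(11, 3): e=[6,7,81] → #
    (6,1)@(13, 3): e=[26,-1,69] → ·
    (5,2)@(11, 5): e=[-2,29,67] → ·
    (6,2)@(13, 5): e=[18,21,55] → #
    (7,2)@(15, 5): e=[38,13,43] → #
    (8,2)@(17, 5): e=[58,5,31] → #
    (9,2)@(19, 5): e=[78,-3,19] → ·
    (6,3)@(13, 7): e=[10,43,41] → #
    (9,3)@(19, 7): e=[70,19,5] → #
    (10,3)@(21, 7): e=[90,11,-7] → ·
    (6,4)@(13, 9): e=[2,65,27] → #
    (9,4)@(19, 9): e=[62,41,-9] → ·
  covered (12 px):
    · · · · · · · · · · · ·
    · · · · · # · · · · · ·
    · · · · · · # # # · · ·
    · · · · · · # # # # · ·
    · · · · · · # # # · · ·
    · · · · · · · # · · · ·
    · · · · · · · · · · · ·
T1:
  2·area = 96
  edge (8, 10)→(22, 6): d=(14,-4) top-left  bias=+0
  edge (22, 6)→(18, 14): d=(-4,8) right/bottom  bias=-1
  edge (18, 14)→(8, 10): d=(-10,-4) top-left  bias=+0
    (9,3)@(19, 7): e=[2,20,74] → #
    (10,3)@(21, 7): e=[10,4,82] → #
    (11,3)@(23, 7): e=[18,-12,90] → ·
    (6,4)@(13, 9): e=[6,60,30] → #
    (7,4)@(15, 9): e=[14,44,38] → #
    (8,4)@(17, 9): e=[22,28,46] → #
    (10,4)@(21, 9): e=[38,-4,62] → ·
    (5,5)@(11, 11): e=[26,68,2] → #
    (10,5)@(21, 11): e=[66,-12,42] → ·
    (5,6)@(11, 13): e=[54,60,-18] → ·
    (6,6)@(13, 13): e=[62,44,-10] → ·
    (7,6)@(15, 13): e=[70,28,-2] → ·
  covered (12 px):
    · · · · · · · · · · · ·
    · · · · · · · · · · · ·
    · · · · · · · · · · · ·
    · · · · · · · · · # # ·
    · · · · · · # # # # · ·
    · · · · · # # # # # · ·
    · · · · · · · · # · · ·
T2:
  2·area = 136
  edge (20, 10)→(10, 12): d=(-10,2) right/bottom  bias=-1
  edge (10, 12)→(2, 0): d=(-8,-12) top-left  bias=+0
  edge (2, 0)→(20, 10): d=(18,10) right/bottom  bias=-1
    (1,0)@(3, 1): e=[124,4,8] → #
    (2,0)@(5, 1): e=[120,28,-12] → ·
    (1,1)@(3, 3): e=[104,-12,44] → ·
    (2,1)@(5, 3): e=[100,12,24] → #
    (3,1)@(7, 3): e=[96,36,4] → #
    (4,1)@(9, 3): e=[92,60,-16] → ·
    (2,2)@(5, 5): e=[80,-4,60] → ·
    (3,2)@(7, 5): e=[76,20,40] → #
    (4,2)@(9, 5): e=[72,44,20] → #
    (5,2)@(11, 5): e=[68,68,0] → ·  [on edge]
    (3,3)@(7, 7): e=[56,4,76] → #
    (5,3)@(11, 7): e=[48,52,36] → #
    (7,5)@(15, 11): e=[0,68,68] → ·  [on edge]
    (2,6)@(5, 13): e=[0,-68,204] → ·  [on edge]
  covered (16 px):
    · # · · · · · · · · · ·
    · · # # · · · · · · · ·
    · · · # # · · · · · · ·
    · · · # # # # · · · · ·
    · · · · # # # # # · · ·
    · · · · · # # · · · · ·
    · · · · · · · · · · · ·
T3:
  2·area = 112
  edge (14, 8)→(0, 10): d=(-14,2) right/bottom  bias=-1
  edge (0, 10)→(14, 0): d=(14,-10) top-left  bias=+0
  edge (14, 0)→(14, 8): d=(0,8) right/bottom  bias=-1
    (6,0)@(13, 1): e=[100,4,8] → #
    (7,0)@(15, 1): e=[96,24,-8] → ·
    (5,1)@(11, 3): e=[76,12,24] → #
    (7,1)@(15, 3): e=[68,52,-8] → ·
    (3,2)@(7, 5): e=[56,0,56] → #  [on edge]
    (4,2)@(9, 5): e=[52,20,40] → #
    (7,2)@(15, 5): e=[40,80,-8] → ·
    (2,3)@(5, 7): e=[32,8,72] → #
    (7,3)@(15, 7): e=[12,108,-8] → ·
    (10,3)@(21, 7): e=[0,168,-56] → ·  [on edge]
    (1,4)@(3, 9): e=[8,16,88] → #
    (3,4)@(7, 9): e=[0,56,56] → ·  [on edge]
  covered (14 px):
    · · · · · · # · · · · ·
    · · · · · # # · · · · ·
    · · · # # # # · · · · ·
    · · # # # # # · · · · ·
    · # # · · · · · · · · ·
    · · · · · · · · · · · ·
    · · · · · · · · · · · ·

Z-buffer (winner per pixel, '.' = empty):
  . 2 . . . . 3 . . . . .
  . . 2 2 . 0 3 . . . . .
  . . . 2 2 3 0 0 0 . . .
  . . 3 2 2 2 0 0 0 0 1 .
  . 3 3 . 2 2 0 0 0 1 . .
  . . . . . 2 2 0 1 1 . .
  . . . . . . . . 1 . . .

Result: 2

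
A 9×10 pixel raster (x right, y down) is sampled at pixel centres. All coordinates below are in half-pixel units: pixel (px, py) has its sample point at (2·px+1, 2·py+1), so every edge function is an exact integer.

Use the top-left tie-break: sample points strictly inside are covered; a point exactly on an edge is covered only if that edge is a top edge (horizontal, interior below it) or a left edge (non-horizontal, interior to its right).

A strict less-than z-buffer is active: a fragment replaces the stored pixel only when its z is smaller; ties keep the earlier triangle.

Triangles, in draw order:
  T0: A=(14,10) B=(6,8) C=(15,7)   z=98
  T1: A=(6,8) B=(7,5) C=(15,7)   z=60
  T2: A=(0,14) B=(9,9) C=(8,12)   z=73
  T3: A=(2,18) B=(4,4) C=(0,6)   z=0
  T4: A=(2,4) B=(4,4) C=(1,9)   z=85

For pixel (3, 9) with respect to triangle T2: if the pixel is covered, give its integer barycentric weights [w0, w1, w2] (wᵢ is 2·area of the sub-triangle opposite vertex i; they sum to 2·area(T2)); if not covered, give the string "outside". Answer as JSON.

T0:
  2·area = 26
  edge (14, 10)→(6, 8): d=(-8,-2) top-left  bias=+0
  edge (6, 8)→(15, 7): d=(9,-1) top-left  bias=+0
  edge (15, 7)→(14, 10): d=(-1,3) right/bottom  bias=-1
    (8,0)@(17, 1): e=[78,-52,0] → ·  [on edge]
    (7,3)@(15, 7): e=[26,0,0] → ·  [on edge]
    (5,4)@(11, 9): e=[2,14,10] → #
    (6,4)@(13, 9): e=[6,16,4] → #
    (7,4)@(15, 9): e=[10,18,-2] → ·
    (5,5)@(11, 11): e=[-14,32,8] → ·
    (6,5)@(13, 11): e=[-10,34,2] → ·
    (6,6)@(13, 13): e=[-26,52,0] → ·  [on edge]
    (5,9)@(11, 19): e=[-78,104,0] → ·  [on edge]
  covered (2 px):
    · · · · · · · · ·
    · · · · · · · · ·
    · · · · · · · · ·
    · · · · · · · · ·
    · · · · · # # · ·
    · · · · · · · · ·
    · · · · · · · · ·
    · · · · · · · · ·
    · · · · · · · · ·
    · · · · · · · · ·
T1:
  2·area = 26
  edge (6, 8)→(7, 5): d=(1,-3) top-left  bias=+0
  edge (7, 5)→(15, 7): d=(8,2) right/bottom  bias=-1
  edge (15, 7)→(6, 8): d=(-9,1) right/bottom  bias=-1
    (3,2)@(7, 5): e=[0,0,26] → ·  [on edge]
    (3,3)@(7, 7): e=[2,16,8] → #
    (4,3)@(9, 7): e=[8,12,6] → #
    (5,3)@(11, 7): e=[14,8,4] → #
    (6,3)@(13, 7): e=[20,4,2] → #
    (7,3)@(15, 7): e=[26,0,0] → ·  [on edge]
    (3,4)@(7, 9): e=[4,32,-10] → ·
    (4,4)@(9, 9): e=[10,28,-12] → ·
    (5,4)@(11, 9): e=[16,24,-14] → ·
    (6,4)@(13, 9): e=[22,20,-16] → ·
    (2,5)@(5, 11): e=[0,52,-26] → ·  [on edge]
    (1,8)@(3, 17): e=[0,104,-78] → ·  [on edge]
  covered (4 px):
    · · · · · · · · ·
    · · · · · · · · ·
    · · · · · · · · ·
    · · · # # # # · ·
    · · · · · · · · ·
    · · · · · · · · ·
    · · · · · · · · ·
    · · · · · · · · ·
    · · · · · · · · ·
    · · · · · · · · ·
T2:
  2·area = 22
  edge (0, 14)→(9, 9): d=(9,-5) top-left  bias=+0
  edge (9, 9)→(8, 12): d=(-1,3) right/bottom  bias=-1
  edge (8, 12)→(0, 14): d=(-8,2) right/bottom  bias=-1
    (5,1)@(11, 3): e=[-44,0,66] → ·  [on edge]
    (4,4)@(9, 9): e=[0,0,22] → ·  [on edge]
    (3,5)@(7, 11): e=[8,4,10] → #
    (4,5)@(9, 11): e=[18,-2,6] → ·
    (1,6)@(3, 13): e=[6,14,2] → #
    (2,6)@(5, 13): e=[16,8,-2] → ·
    (3,6)@(7, 13): e=[26,2,-6] → ·
    (1,7)@(3, 15): e=[24,12,-14] → ·
    (3,7)@(7, 15): e=[44,0,-22] → ·  [on edge]
  covered (2 px):
    · · · · · · · · ·
    · · · · · · · · ·
    · · · · · · · · ·
    · · · · · · · · ·
    · · · · · · · · ·
    · · · # · · · · ·
    · # · · · · · · ·
    · · · · · · · · ·
    · · · · · · · · ·
    · · · · · · · · ·
T3:
  2·area = 52  (B↔C swapped to make it positive)
  edge (2, 18)→(0, 6): d=(-2,-12) top-left  bias=+0
  edge (0, 6)→(4, 4): d=(4,-2) top-left  bias=+0
  edge (4, 4)→(2, 18): d=(-2,14) right/bottom  bias=-1
    (1,2)@(3, 5): e=[38,2,12] → #
    (2,2)@(5, 5): e=[62,6,-16] → ·
    (0,3)@(1, 7): e=[10,6,36] → #
    (2,3)@(5, 7): e=[58,14,-20] → ·
    (0,4)@(1, 9): e=[6,14,32] → #
    (2,4)@(5, 9): e=[54,22,-24] → ·
    (0,5)@(1, 11): e=[2,22,28] → #
    (1,5)@(3, 11): e=[26,26,0] → ·  [on edge]
    (0,6)@(1, 13): e=[-2,30,24] → ·
  covered (6 px):
    · · · · · · · · ·
    · · · · · · · · ·
    · # · · · · · · ·
    # # · · · · · · ·
    # # · · · · · · ·
    # · · · · · · · ·
    · · · · · · · · ·
    · · · · · · · · ·
    · · · · · · · · ·
    · · · · · · · · ·
T4:
  2·area = 10
  edge (2, 4)→(4, 4): d=(2,0) top-left  bias=+0
  edge (4, 4)→(1, 9): d=(-3,5) right/bottom  bias=-1
  edge (1, 9)→(2, 4): d=(1,-5) top-left  bias=+0
    (1,2)@(3, 5): e=[2,2,6] → #
    (2,2)@(5, 5): e=[2,-8,16] → ·
    (1,3)@(3, 7): e=[6,-4,8] → ·
    (0,4)@(1, 9): e=[10,0,0] → ·  [on edge]
  covered (1 px):
    · · · · · · · · ·
    · · · · · · · · ·
    · # · · · · · · ·
    · · · · · · · · ·
    · · · · · · · · ·
    · · · · · · · · ·
    · · · · · · · · ·
    · · · · · · · · ·
    · · · · · · · · ·
    · · · · · · · · ·

Final: "outside"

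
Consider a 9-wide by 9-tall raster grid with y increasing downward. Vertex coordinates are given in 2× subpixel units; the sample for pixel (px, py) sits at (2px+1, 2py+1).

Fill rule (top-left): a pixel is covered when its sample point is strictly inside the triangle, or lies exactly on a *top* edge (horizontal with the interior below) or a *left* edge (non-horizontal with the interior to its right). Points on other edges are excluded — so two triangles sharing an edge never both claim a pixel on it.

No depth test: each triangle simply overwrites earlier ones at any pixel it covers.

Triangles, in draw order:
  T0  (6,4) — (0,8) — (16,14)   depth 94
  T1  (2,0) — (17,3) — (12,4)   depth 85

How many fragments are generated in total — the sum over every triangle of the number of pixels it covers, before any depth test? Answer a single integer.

T0:
  2·area = 100  (B↔C swapped to make it positive)
  edge (6, 4)→(16, 14): d=(10,10) right/bottom  bias=-1
  edge (16, 14)→(0, 8): d=(-16,-6) top-left  bias=+0
  edge (0, 8)→(6, 4): d=(6,-4) top-left  bias=+0
    (1,0)@(3, 1): e=[0,130,-30] → .  [on edge]
    (2,1)@(5, 3): e=[0,110,-10] → .  [on edge]
    (2,2)@(5, 5): e=[20,78,2] → X
    (3,2)@(7, 5): e=[0,90,10] → .  [on edge]
    (1,3)@(3, 7): e=[60,34,6] → X
    (3,3)@(7, 7): e=[20,58,22] → X
    (4,3)@(9, 7): e=[0,70,30] → .  [on edge]
    (1,4)@(3, 9): e=[80,2,18] → X
    (4,4)@(9, 9): e=[20,38,42] → X
    (5,4)@(11, 9): e=[0,50,50] → .  [on edge]
    (1,5)@(3, 11): e=[100,-30,30] → .
    (2,5)@(5, 11): e=[80,-18,38] → .
    (6,5)@(13, 11): e=[0,30,70] → .  [on edge]
    (7,6)@(15, 13): e=[0,10,90] → .  [on edge]
    (8,7)@(17, 15): e=[0,-10,110] → .  [on edge]
  covered (10 px):
    . . . . . . . . .
    . . . . . . . . .
    . . X . . . . . .
    . X X X . . . . .
    . X X X X . . . .
    . . . . X X . . .
    . . . . . . . . .
    . . . . . . . . .
    . . . . . . . . .
T1:
  2·area = 30
  edge (2, 0)→(17, 3): d=(15,3) right/bottom  bias=-1
  edge (17, 3)→(12, 4): d=(-5,1) right/bottom  bias=-1
  edge (12, 4)→(2, 0): d=(-10,-4) top-left  bias=+0
    (2,0)@(5, 1): e=[6,22,2] → X
    (3,0)@(7, 1): e=[0,20,10] → .  [on edge]
    (2,1)@(5, 3): e=[36,12,-18] → .
    (5,1)@(11, 3): e=[18,6,6] → X
    (6,1)@(13, 3): e=[12,4,14] → X
    (7,1)@(15, 3): e=[6,2,22] → X
    (8,1)@(17, 3): e=[0,0,30] → .  [on edge]
    (3,2)@(7, 5): e=[60,0,-30] → .  [on edge]
    (5,2)@(11, 5): e=[48,-4,-14] → .
    (6,2)@(13, 5): e=[42,-6,-6] → .
    (7,2)@(15, 5): e=[36,-8,2] → .
  covered (4 px):
    . . X . . . . . .
    . . . . . X X X .
    . . . . . . . . .
    . . . . . . . . .
    . . . . . . . . .
    . . . . . . . . .
    . . . . . . . . .
    . . . . . . . . .
    . . . . . . . . .

Final: 14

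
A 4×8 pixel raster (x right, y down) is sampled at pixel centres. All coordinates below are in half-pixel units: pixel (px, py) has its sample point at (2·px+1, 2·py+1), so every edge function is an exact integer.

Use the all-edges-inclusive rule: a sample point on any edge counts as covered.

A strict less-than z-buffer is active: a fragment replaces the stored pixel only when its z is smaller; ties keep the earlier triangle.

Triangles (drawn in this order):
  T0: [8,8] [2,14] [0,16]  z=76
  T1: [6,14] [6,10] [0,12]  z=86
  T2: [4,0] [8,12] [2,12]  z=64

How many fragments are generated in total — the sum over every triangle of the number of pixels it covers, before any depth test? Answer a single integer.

T0:
  degenerate (2·area = 0) — covers nothing
T1:
  2·area = 24  (B↔C swapped to make it positive)
  edge (6, 14)→(0, 12): d=(-6,-2) inclusive
  edge (0, 12)→(6, 10): d=(6,-2) inclusive
  edge (6, 10)→(6, 14): d=(0,4) inclusive
    (1,5)@(3, 11): e=[12,0,12] → █  [on edge]
    (2,5)@(5, 11): e=[16,4,4] → █
    (3,5)@(7, 11): e=[20,8,-4] → ·
    (1,6)@(3, 13): e=[0,12,12] → █  [on edge]
    (3,6)@(7, 13): e=[8,20,-4] → ·
    (1,7)@(3, 15): e=[-12,24,12] → ·
    (2,7)@(5, 15): e=[-8,28,4] → ·
  covered (4 px):
    · · · ·
    · · · ·
    · · · ·
    · · · ·
    · · · ·
    · █ █ ·
    · █ █ ·
    · · · ·
T2:
  2·area = 72
  edge (4, 0)→(8, 12): d=(4,12) inclusive
  edge (8, 12)→(2, 12): d=(-6,0) inclusive
  edge (2, 12)→(4, 0): d=(2,-12) inclusive
    (2,1)@(5, 3): e=[0,54,18] → █  [on edge]
    (3,1)@(7, 3): e=[-24,54,42] → ·
    (2,2)@(5, 5): e=[8,42,22] → █
    (3,2)@(7, 5): e=[-16,42,46] → ·
    (1,3)@(3, 7): e=[40,30,2] → █
    (3,3)@(7, 7): e=[-8,30,50] → ·
    (1,4)@(3, 9): e=[48,18,6] → █
    (3,4)@(7, 9): e=[0,18,54] → █  [on edge]
    (1,5)@(3, 11): e=[56,6,10] → █
    (1,6)@(3, 13): e=[64,-6,14] → ·
    (2,6)@(5, 13): e=[40,-6,38] → ·
    (3,6)@(7, 13): e=[16,-6,62] → ·
  covered (10 px):
    · · · ·
    · · █ ·
    · · █ ·
    · █ █ ·
    · █ █ █
    · █ █ █
    · · · ·
    · · · ·

Result: 14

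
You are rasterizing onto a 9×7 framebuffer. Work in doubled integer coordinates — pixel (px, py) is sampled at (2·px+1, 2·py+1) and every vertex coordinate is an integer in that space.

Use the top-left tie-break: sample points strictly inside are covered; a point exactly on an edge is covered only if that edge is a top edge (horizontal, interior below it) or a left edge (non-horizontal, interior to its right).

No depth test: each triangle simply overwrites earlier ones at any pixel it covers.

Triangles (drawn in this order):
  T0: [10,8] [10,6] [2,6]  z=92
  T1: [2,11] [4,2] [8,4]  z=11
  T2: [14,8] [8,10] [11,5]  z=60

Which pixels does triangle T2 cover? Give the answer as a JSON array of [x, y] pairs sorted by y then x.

T0:
  2·area = 16  (B↔C swapped to make it positive)
  edge (10, 8)→(2, 6): d=(-8,-2) top-left  bias=+0
  edge (2, 6)→(10, 6): d=(8,0) top-left  bias=+0
  edge (10, 6)→(10, 8): d=(0,2) right/bottom  bias=-1
    (3,3)@(7, 7): e=[2,8,6] → █
    (4,3)@(9, 7): e=[6,8,2] → █
    (5,3)@(11, 7): e=[10,8,-2] → ·
    (3,4)@(7, 9): e=[-14,24,6] → ·
    (4,4)@(9, 9): e=[-10,24,2] → ·
  covered (2 px):
    · · · · · · · · ·
    · · · · · · · · ·
    · · · · · · · · ·
    · · · █ █ · · · ·
    · · · · · · · · ·
    · · · · · · · · ·
    · · · · · · · · ·
T1:
  2·area = 40
  edge (2, 11)→(4, 2): d=(2,-9) top-left  bias=+0
  edge (4, 2)→(8, 4): d=(4,2) right/bottom  bias=-1
  edge (8, 4)→(2, 11): d=(-6,7) right/bottom  bias=-1
    (2,1)@(5, 3): e=[11,2,27] → █
    (3,1)@(7, 3): e=[29,-2,13] → ·
    (2,2)@(5, 5): e=[15,10,15] → █
    (3,2)@(7, 5): e=[33,6,1] → █
    (4,2)@(9, 5): e=[51,2,-13] → ·
    (1,3)@(3, 7): e=[1,22,17] → █
    (3,3)@(7, 7): e=[37,14,-11] → ·
    (1,4)@(3, 9): e=[5,30,5] → █
    (2,4)@(5, 9): e=[23,26,-9] → ·
    (1,5)@(3, 11): e=[9,38,-7] → ·
  covered (6 px):
    · · · · · · · · ·
    · · █ · · · · · ·
    · · █ █ · · · · ·
    · █ █ · · · · · ·
    · █ · · · · · · ·
    · · · · · · · · ·
    · · · · · · · · ·
T2:
  2·area = 24
  edge (14, 8)→(8, 10): d=(-6,2) right/bottom  bias=-1
  edge (8, 10)→(11, 5): d=(3,-5) top-left  bias=+0
  edge (11, 5)→(14, 8): d=(3,3) right/bottom  bias=-1
    (3,0)@(7, 1): e=[56,-32,0] → ·  [on edge]
    (4,1)@(9, 3): e=[40,-16,0] → ·  [on edge]
    (5,2)@(11, 5): e=[24,0,0] → ·  [on edge]
    (5,3)@(11, 7): e=[12,6,6] → █
    (6,3)@(13, 7): e=[8,16,0] → ·  [on edge]
    (8,3)@(17, 7): e=[0,36,-12] → ·  [on edge]
    (4,4)@(9, 9): e=[4,2,18] → █
    (5,4)@(11, 9): e=[0,12,12] → ·  [on edge]
    (7,4)@(15, 9): e=[-8,32,0] → ·  [on edge]
    (2,5)@(5, 11): e=[0,-12,36] → ·  [on edge]
    (4,5)@(9, 11): e=[-8,8,24] → ·
    (8,5)@(17, 11): e=[-24,48,0] → ·  [on edge]
  covered (2 px):
    · · · · · · · · ·
    · · · · · · · · ·
    · · · · · · · · ·
    · · · · · █ · · ·
    · · · · █ · · · ·
    · · · · · · · · ·
    · · · · · · · · ·

Answer: [[5,3],[4,4]]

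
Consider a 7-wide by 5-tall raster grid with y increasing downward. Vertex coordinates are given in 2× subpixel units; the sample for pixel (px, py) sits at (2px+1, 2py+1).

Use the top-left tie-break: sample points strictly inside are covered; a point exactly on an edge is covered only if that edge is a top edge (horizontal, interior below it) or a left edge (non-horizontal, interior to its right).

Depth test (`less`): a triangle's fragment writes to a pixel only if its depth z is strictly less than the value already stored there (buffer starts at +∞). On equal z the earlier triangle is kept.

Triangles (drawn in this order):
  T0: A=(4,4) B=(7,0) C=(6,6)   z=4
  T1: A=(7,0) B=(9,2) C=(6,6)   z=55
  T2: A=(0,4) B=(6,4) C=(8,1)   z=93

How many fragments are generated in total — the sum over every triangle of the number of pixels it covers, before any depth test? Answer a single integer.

T0:
  2·area = 14
  edge (4, 4)→(7, 0): d=(3,-4) top-left  bias=+0
  edge (7, 0)→(6, 6): d=(-1,6) right/bottom  bias=-1
  edge (6, 6)→(4, 4): d=(-2,-2) top-left  bias=+0
    (0,0)@(1, 1): e=[-21,35,0] → ·  [on edge]
    (1,1)@(3, 3): e=[-7,21,0] → ·  [on edge]
    (2,1)@(5, 3): e=[1,9,4] → #
    (3,1)@(7, 3): e=[9,-3,8] → ·
    (2,2)@(5, 5): e=[7,7,0] → #  [on edge]
    (3,2)@(7, 5): e=[15,-5,4] → ·
    (2,3)@(5, 7): e=[13,5,-4] → ·
    (3,3)@(7, 7): e=[21,-7,0] → ·  [on edge]
    (4,4)@(9, 9): e=[35,-21,0] → ·  [on edge]
  covered (2 px):
    · · · · · · ·
    · · # · · · ·
    · · # · · · ·
    · · · · · · ·
    · · · · · · ·
T1:
  2·area = 14
  edge (7, 0)→(9, 2): d=(2,2) right/bottom  bias=-1
  edge (9, 2)→(6, 6): d=(-3,4) right/bottom  bias=-1
  edge (6, 6)→(7, 0): d=(1,-6) top-left  bias=+0
    (3,0)@(7, 1): e=[2,11,1] → #
    (4,0)@(9, 1): e=[-2,3,13] → ·
    (3,1)@(7, 3): e=[6,5,3] → #
    (4,1)@(9, 3): e=[2,-3,15] → ·
    (3,2)@(7, 5): e=[10,-1,5] → ·
  covered (2 px):
    · · · # · · ·
    · · · # · · ·
    · · · · · · ·
    · · · · · · ·
    · · · · · · ·
T2:
  2·area = 18  (B↔C swapped to make it positive)
  edge (0, 4)→(8, 1): d=(8,-3) top-left  bias=+0
  edge (8, 1)→(6, 4): d=(-2,3) right/bottom  bias=-1
  edge (6, 4)→(0, 4): d=(-6,0) right/bottom  bias=-1
    (1,1)@(3, 3): e=[1,11,6] → #
    (2,1)@(5, 3): e=[7,5,6] → #
    (3,1)@(7, 3): e=[13,-1,6] → ·
    (1,2)@(3, 5): e=[17,7,-6] → ·
    (2,2)@(5, 5): e=[23,1,-6] → ·
  covered (2 px):
    · · · · · · ·
    · # # · · · ·
    · · · · · · ·
    · · · · · · ·
    · · · · · · ·

Final: 6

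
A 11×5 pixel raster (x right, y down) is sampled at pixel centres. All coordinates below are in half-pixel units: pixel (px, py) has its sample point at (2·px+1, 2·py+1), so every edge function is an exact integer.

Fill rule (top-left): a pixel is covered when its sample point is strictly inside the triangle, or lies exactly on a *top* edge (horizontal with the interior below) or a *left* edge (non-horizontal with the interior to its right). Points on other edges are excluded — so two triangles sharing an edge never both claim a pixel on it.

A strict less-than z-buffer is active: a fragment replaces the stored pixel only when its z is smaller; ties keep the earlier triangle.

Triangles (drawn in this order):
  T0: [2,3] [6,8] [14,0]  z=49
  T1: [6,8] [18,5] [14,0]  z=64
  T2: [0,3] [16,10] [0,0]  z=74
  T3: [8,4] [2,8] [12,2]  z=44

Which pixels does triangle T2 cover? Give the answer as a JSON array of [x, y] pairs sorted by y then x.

T0:
  2·area = 72  (B↔C swapped to make it positive)
  edge (2, 3)→(14, 0): d=(12,-3) top-left  bias=+0
  edge (14, 0)→(6, 8): d=(-8,8) right/bottom  bias=-1
  edge (6, 8)→(2, 3): d=(-4,-5) top-left  bias=+0
    (5,0)@(11, 1): e=[3,16,53] → #
    (6,0)@(13, 1): e=[9,0,63] → ·  [on edge]
    (1,1)@(3, 3): e=[3,64,5] → #
    (2,1)@(5, 3): e=[9,48,15] → #
    (3,1)@(7, 3): e=[15,32,25] → #
    (4,1)@(9, 3): e=[21,16,35] → #
    (5,1)@(11, 3): e=[27,0,45] → ·  [on edge]
    (1,2)@(3, 5): e=[27,48,-3] → ·
    (2,2)@(5, 5): e=[33,32,7] → #
    (4,2)@(9, 5): e=[45,0,27] → ·  [on edge]
    (2,3)@(5, 7): e=[57,16,-1] → ·
    (3,3)@(7, 7): e=[63,0,9] → ·  [on edge]
    (2,4)@(5, 9): e=[81,0,-9] → ·  [on edge]
  covered (7 px):
    · · · · · # · · · · ·
    · # # # # · · · · · ·
    · · # # · · · · · · ·
    · · · · · · · · · · ·
    · · · · · · · · · · ·
T1:
  2·area = 72  (B↔C swapped to make it positive)
  edge (6, 8)→(14, 0): d=(8,-8) top-left  bias=+0
  edge (14, 0)→(18, 5): d=(4,5) right/bottom  bias=-1
  edge (18, 5)→(6, 8): d=(-12,3) right/bottom  bias=-1
    (6,0)@(13, 1): e=[0,9,63] → #  [on edge]
    (7,0)@(15, 1): e=[16,-1,57] → ·
    (5,1)@(11, 3): e=[0,27,45] → #  [on edge]
    (7,1)@(15, 3): e=[32,7,33] → #
    (8,1)@(17, 3): e=[48,-3,27] → ·
    (4,2)@(9, 5): e=[0,45,27] → #  [on edge]
    (8,2)@(17, 5): e=[64,5,3] → #
    (9,2)@(19, 5): e=[80,-5,-3] → ·
    (3,3)@(7, 7): e=[0,63,9] → #  [on edge]
    (5,3)@(11, 7): e=[32,43,-3] → ·
    (6,3)@(13, 7): e=[48,33,-9] → ·
    (7,3)@(15, 7): e=[64,23,-15] → ·
    (2,4)@(5, 9): e=[0,81,-9] → ·  [on edge]
  covered (11 px):
    · · · · · · # · · · ·
    · · · · · # # # · · ·
    · · · · # # # # # · ·
    · · · # # · · · · · ·
    · · · · · · · · · · ·
T2:
  2·area = 48  (B↔C swapped to make it positive)
  edge (0, 3)→(0, 0): d=(0,-3) top-left  bias=+0
  edge (0, 0)→(16, 10): d=(16,10) right/bottom  bias=-1
  edge (16, 10)→(0, 3): d=(-16,-7) top-left  bias=+0
    (0,0)@(1, 1): e=[3,6,39] → #
    (1,0)@(3, 1): e=[9,-14,53] → ·
    (0,1)@(1, 3): e=[3,38,7] → #
    (1,1)@(3, 3): e=[9,18,21] → #
    (2,1)@(5, 3): e=[15,-2,35] → ·
    (0,2)@(1, 5): e=[3,70,-25] → ·
    (1,2)@(3, 5): e=[9,50,-11] → ·
    (2,2)@(5, 5): e=[15,30,3] → #
    (3,2)@(7, 5): e=[21,10,17] → #
    (4,2)@(9, 5): e=[27,-10,31] → ·
    (2,3)@(5, 7): e=[15,62,-29] → ·
    (3,3)@(7, 7): e=[21,42,-15] → ·
  covered (6 px):
    # · · · · · · · · · ·
    # # · · · · · · · · ·
    · · # # · · · · · · ·
    · · · · · # · · · · ·
    · · · · · · · · · · ·
T3:
  2·area = 4  (B↔C swapped to make it positive)
  edge (8, 4)→(12, 2): d=(4,-2) top-left  bias=+0
  edge (12, 2)→(2, 8): d=(-10,6) right/bottom  bias=-1
  edge (2, 8)→(8, 4): d=(6,-4) top-left  bias=+0
    (3,2)@(7, 5): e=[2,0,2] → ·  [on edge]
  covered (0 px):
    · · · · · · · · · · ·
    · · · · · · · · · · ·
    · · · · · · · · · · ·
    · · · · · · · · · · ·
    · · · · · · · · · · ·

Final: [[0,0],[0,1],[1,1],[2,2],[3,2],[5,3]]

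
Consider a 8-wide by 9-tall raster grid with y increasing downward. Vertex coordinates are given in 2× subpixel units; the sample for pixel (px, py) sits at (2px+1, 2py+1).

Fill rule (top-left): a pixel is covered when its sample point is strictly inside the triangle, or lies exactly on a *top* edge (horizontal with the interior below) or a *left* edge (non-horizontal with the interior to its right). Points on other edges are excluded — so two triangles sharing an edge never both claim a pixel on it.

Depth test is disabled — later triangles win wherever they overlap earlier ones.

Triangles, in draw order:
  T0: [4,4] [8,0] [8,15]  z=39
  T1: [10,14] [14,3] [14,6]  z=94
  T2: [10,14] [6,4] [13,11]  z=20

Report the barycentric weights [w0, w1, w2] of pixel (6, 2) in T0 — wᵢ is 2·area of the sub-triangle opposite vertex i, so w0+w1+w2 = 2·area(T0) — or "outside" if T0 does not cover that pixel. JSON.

T0:
  2·area = 60
  edge (4, 4)→(8, 0): d=(4,-4) top-left  bias=+0
  edge (8, 0)→(8, 15): d=(0,15) right/bottom  bias=-1
  edge (8, 15)→(4, 4): d=(-4,-11) top-left  bias=+0
    (3,0)@(7, 1): e=[0,15,45] → █  [on edge]
    (4,0)@(9, 1): e=[8,-15,67] → ·
    (2,1)@(5, 3): e=[0,45,15] → █  [on edge]
    (4,1)@(9, 3): e=[16,-15,59] → ·
    (1,2)@(3, 5): e=[0,75,-15] → ·  [on edge]
    (2,2)@(5, 5): e=[8,45,7] → █
    (4,2)@(9, 5): e=[24,-15,51] → ·
    (0,3)@(1, 7): e=[0,105,-45] → ·  [on edge]
    (2,3)@(5, 7): e=[16,45,-1] → ·
    (3,3)@(7, 7): e=[24,15,21] → █
    (4,3)@(9, 7): e=[32,-15,43] → ·
    (3,4)@(7, 9): e=[32,15,13] → █
  covered (8 px):
    · · · █ · · · ·
    · · █ █ · · · ·
    · · █ █ · · · ·
    · · · █ · · · ·
    · · · █ · · · ·
    · · · █ · · · ·
    · · · · · · · ·
    · · · · · · · ·
    · · · · · · · ·
T1:
  2·area = 12
  edge (10, 14)→(14, 3): d=(4,-11) top-left  bias=+0
  edge (14, 3)→(14, 6): d=(0,3) right/bottom  bias=-1
  edge (14, 6)→(10, 14): d=(-4,8) right/bottom  bias=-1
    (6,3)@(13, 7): e=[5,3,4] → █
    (7,3)@(15, 7): e=[27,-3,-12] → ·
    (6,4)@(13, 9): e=[13,3,-4] → ·
  covered (1 px):
    · · · · · · · ·
    · · · · · · · ·
    · · · · · · · ·
    · · · · · · █ ·
    · · · · · · · ·
    · · · · · · · ·
    · · · · · · · ·
    · · · · · · · ·
    · · · · · · · ·
T2:
  2·area = 42
  edge (10, 14)→(6, 4): d=(-4,-10) top-left  bias=+0
  edge (6, 4)→(13, 11): d=(7,7) right/bottom  bias=-1
  edge (13, 11)→(10, 14): d=(-3,3) right/bottom  bias=-1
    (1,0)@(3, 1): e=[-18,0,60] → ·  [on edge]
    (2,1)@(5, 3): e=[-6,0,48] → ·  [on edge]
    (3,2)@(7, 5): e=[6,0,36] → ·  [on edge]
    (4,3)@(9, 7): e=[18,0,24] → ·  [on edge]
    (4,4)@(9, 9): e=[10,14,18] → █
    (5,4)@(11, 9): e=[30,0,12] → ·  [on edge]
    (7,4)@(15, 9): e=[70,-28,0] → ·  [on edge]
    (4,5)@(9, 11): e=[2,28,12] → █
    (5,5)@(11, 11): e=[22,14,6] → █
    (6,5)@(13, 11): e=[42,0,0] → ·  [on edge]
    (4,6)@(9, 13): e=[-6,42,6] → ·
    (5,6)@(11, 13): e=[14,28,0] → ·  [on edge]
    (7,6)@(15, 13): e=[54,0,-12] → ·  [on edge]
    (4,7)@(9, 15): e=[-14,56,0] → ·  [on edge]
    (3,8)@(7, 17): e=[-42,84,0] → ·  [on edge]
  covered (3 px):
    · · · · · · · ·
    · · · · · · · ·
    · · · · · · · ·
    · · · · · · · ·
    · · · · █ · · ·
    · · · · █ █ · ·
    · · · · · · · ·
    · · · · · · · ·
    · · · · · · · ·

Answer: "outside"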